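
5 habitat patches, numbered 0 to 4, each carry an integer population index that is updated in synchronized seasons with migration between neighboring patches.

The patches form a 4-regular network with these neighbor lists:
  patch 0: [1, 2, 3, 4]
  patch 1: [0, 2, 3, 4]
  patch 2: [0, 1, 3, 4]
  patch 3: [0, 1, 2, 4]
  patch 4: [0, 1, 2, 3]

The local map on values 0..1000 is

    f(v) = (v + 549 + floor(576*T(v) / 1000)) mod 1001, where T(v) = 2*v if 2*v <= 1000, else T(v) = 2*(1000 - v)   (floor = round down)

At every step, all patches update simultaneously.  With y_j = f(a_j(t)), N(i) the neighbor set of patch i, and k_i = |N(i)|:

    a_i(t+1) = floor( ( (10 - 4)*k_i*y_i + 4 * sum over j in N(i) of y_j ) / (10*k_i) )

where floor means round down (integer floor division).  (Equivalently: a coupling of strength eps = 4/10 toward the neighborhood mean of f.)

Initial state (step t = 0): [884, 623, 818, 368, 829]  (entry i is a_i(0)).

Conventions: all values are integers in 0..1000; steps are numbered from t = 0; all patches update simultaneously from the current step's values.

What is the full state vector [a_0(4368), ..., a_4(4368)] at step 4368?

Answer: [607, 607, 607, 607, 607]
Key observation: The state at step 5, [607, 607, 607, 607, 607], reappears at step 6: the system is in a cycle of period 1 from step 5 on.  Therefore the state at step 4368 equals the state at step 5 + ((4368 - 5) mod 1) = 5, which is [607, 607, 607, 607, 607].

Derivation:
t=0: [884, 623, 818, 368, 829]
t=1: [548, 568, 553, 435, 552]
t=2: [602, 600, 601, 536, 602]
t=3: [609, 609, 609, 614, 609]
t=4: [606, 606, 606, 606, 606]
t=5: [607, 607, 607, 607, 607]
t=6: [607, 607, 607, 607, 607]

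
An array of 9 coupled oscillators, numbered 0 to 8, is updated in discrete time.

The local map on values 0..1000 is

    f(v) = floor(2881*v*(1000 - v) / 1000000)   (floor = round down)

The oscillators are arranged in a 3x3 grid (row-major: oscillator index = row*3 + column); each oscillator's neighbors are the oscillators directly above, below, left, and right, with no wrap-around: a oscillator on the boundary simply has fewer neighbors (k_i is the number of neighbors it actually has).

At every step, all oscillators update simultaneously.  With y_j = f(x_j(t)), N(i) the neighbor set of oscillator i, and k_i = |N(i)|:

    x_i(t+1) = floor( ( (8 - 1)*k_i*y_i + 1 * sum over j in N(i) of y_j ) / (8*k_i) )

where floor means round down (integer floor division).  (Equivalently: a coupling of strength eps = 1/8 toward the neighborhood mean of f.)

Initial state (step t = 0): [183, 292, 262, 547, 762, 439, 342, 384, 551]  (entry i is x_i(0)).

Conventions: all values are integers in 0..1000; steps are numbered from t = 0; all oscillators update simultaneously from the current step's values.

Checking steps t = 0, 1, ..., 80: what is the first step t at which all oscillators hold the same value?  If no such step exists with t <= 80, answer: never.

Simulating step by step:
t=0: [183, 292, 262, 547, 762, 439, 342, 384, 551]  (not all equal)
t=1: [458, 583, 568, 690, 541, 695, 654, 674, 709]  (not all equal)
t=2: [707, 701, 699, 625, 705, 617, 647, 635, 597]  (not all equal)
t=3: [601, 602, 610, 667, 606, 674, 658, 664, 690]  (not all equal)
t=4: [686, 689, 682, 643, 682, 636, 647, 643, 618]  (not all equal)
t=5: [622, 617, 626, 657, 627, 663, 657, 660, 677]  (not all equal)
t=6: [675, 679, 672, 651, 670, 644, 648, 646, 630]  (not all equal)
t=7: [633, 627, 636, 652, 637, 658, 656, 657, 669]  (not all equal)
t=8: [668, 672, 665, 654, 664, 649, 650, 649, 638]  (not all equal)
t=9: [638, 635, 641, 650, 642, 655, 654, 655, 663]  (not all equal)
t=10: [664, 666, 661, 655, 661, 651, 651, 651, 644]  (not all equal)
t=11: [642, 640, 645, 650, 645, 653, 653, 653, 659]  (not all equal)
t=12: [661, 662, 658, 655, 658, 652, 652, 652, 647]  (not all equal)
t=13: [645, 644, 648, 650, 648, 652, 652, 652, 656]  (not all equal)
t=14: [658, 659, 656, 655, 656, 653, 653, 653, 650]  (not all equal)
t=15: [648, 647, 649, 650, 650, 651, 651, 652, 654]  (not all equal)
t=16: [656, 656, 655, 655, 654, 654, 654, 653, 651]  (not all equal)
t=17: [650, 650, 650, 650, 651, 651, 651, 652, 653]  (not all equal)
t=18: [655, 654, 654, 654, 654, 653, 654, 653, 652]  (not all equal)
t=19: [651, 651, 651, 651, 651, 651, 651, 651, 652]  (not all equal)
t=20: [654, 654, 654, 654, 654, 653, 654, 653, 653]  (not all equal)
t=21: [651, 651, 651, 651, 651, 651, 651, 651, 652]  (not all equal)

Answer: never
Key observation: The state at step 19 reappears at step 21 — the system is in a cycle of period 2 from step 19 on.  No step 0..21 is synchronized, and the cycle repeats forever, so no step up to 80 (or ever) has all oscillators equal.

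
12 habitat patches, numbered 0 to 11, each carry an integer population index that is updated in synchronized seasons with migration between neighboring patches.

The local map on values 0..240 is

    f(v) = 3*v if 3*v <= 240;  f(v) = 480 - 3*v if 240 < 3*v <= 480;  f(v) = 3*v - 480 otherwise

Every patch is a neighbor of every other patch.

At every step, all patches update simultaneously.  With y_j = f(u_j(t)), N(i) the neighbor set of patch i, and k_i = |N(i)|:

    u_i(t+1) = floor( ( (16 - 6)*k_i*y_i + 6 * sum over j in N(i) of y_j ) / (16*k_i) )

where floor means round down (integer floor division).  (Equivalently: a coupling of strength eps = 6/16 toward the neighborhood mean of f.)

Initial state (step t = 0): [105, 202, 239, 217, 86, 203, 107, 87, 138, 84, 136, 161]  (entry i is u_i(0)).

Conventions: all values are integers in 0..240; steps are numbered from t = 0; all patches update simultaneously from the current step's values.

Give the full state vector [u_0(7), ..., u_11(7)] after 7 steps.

Simulating step by step:
t=0: [105, 202, 239, 217, 86, 203, 107, 87, 138, 84, 136, 161]
t=1: [158, 135, 201, 162, 192, 137, 155, 190, 100, 195, 103, 63]
t=2: [41, 82, 111, 41, 95, 79, 47, 91, 144, 100, 139, 150]
t=3: [131, 197, 145, 131, 174, 198, 142, 181, 87, 165, 96, 76]
t=4: [94, 108, 69, 94, 67, 110, 74, 80, 172, 51, 156, 177]
t=5: [179, 154, 184, 179, 180, 150, 193, 204, 83, 152, 69, 92]
t=6: [74, 51, 83, 74, 76, 58, 99, 118, 177, 54, 162, 161]
t=7: [191, 150, 196, 191, 194, 162, 168, 134, 90, 155, 63, 61]

Answer: [191, 150, 196, 191, 194, 162, 168, 134, 90, 155, 63, 61]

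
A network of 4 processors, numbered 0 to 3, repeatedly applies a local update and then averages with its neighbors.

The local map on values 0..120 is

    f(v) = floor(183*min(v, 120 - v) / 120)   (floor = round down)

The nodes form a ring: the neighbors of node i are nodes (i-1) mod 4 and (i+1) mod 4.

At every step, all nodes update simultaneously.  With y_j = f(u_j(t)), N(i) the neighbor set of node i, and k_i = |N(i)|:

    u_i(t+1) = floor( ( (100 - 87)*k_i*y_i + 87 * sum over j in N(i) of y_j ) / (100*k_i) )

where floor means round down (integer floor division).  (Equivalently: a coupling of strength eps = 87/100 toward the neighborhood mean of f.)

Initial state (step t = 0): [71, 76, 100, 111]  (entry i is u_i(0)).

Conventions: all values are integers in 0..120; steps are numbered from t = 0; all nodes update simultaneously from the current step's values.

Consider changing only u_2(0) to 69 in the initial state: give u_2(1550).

Simulating step by step:
t=0: [71, 76, 69, 111]
t=1: [44, 74, 44, 67]
t=2: [73, 67, 73, 68]
t=3: [78, 72, 78, 72]
t=4: [71, 65, 71, 65]
t=5: [81, 75, 81, 75]
t=6: [66, 60, 66, 60]
t=7: [89, 83, 89, 83]
t=8: [54, 48, 54, 48]
t=9: [74, 80, 74, 80]
t=10: [62, 68, 62, 68]
t=11: [80, 86, 80, 86]
t=12: [52, 59, 52, 59]
t=13: [87, 80, 87, 80]
t=14: [59, 51, 59, 51]
t=15: [78, 87, 78, 87]
t=16: [51, 62, 51, 62]
t=17: [86, 78, 86, 78]
t=18: [62, 52, 62, 52]
t=19: [80, 86, 80, 86]

Answer: u_2(1550) = 59
Key observation: The state at step 11, [80, 86, 80, 86], reappears at step 19: the system is in a cycle of period 8 from step 11 on.  Therefore the state at step 1550 equals the state at step 11 + ((1550 - 11) mod 8) = 14, which is [59, 51, 59, 51].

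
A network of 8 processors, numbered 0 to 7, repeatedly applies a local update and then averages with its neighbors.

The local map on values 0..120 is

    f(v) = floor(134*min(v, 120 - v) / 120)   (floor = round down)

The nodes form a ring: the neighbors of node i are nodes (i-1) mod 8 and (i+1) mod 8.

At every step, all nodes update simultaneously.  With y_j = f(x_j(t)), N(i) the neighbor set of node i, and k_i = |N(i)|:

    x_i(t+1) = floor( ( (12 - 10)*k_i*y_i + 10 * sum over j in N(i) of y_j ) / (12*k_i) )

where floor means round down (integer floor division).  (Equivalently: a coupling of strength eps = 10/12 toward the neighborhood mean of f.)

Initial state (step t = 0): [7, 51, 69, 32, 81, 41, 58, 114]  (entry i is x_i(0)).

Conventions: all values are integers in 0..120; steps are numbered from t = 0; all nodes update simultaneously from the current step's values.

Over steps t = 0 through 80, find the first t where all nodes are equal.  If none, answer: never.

Answer: never
Key observation: The state at step 9 reappears at step 11 — the system is in a cycle of period 2 from step 9 on.  No step 0..11 is synchronized, and the cycle repeats forever, so no step up to 80 (or ever) has all nodes equal.

Derivation:
t=0: [7, 51, 69, 32, 81, 41, 58, 114]  (not all equal)
t=1: [27, 35, 47, 47, 40, 52, 31, 30]  (not all equal)
t=2: [35, 40, 46, 48, 53, 42, 43, 32]  (not all equal)
t=3: [39, 44, 48, 54, 51, 52, 41, 42]  (not all equal)
t=4: [46, 48, 54, 55, 58, 51, 50, 44]  (not all equal)
t=5: [51, 55, 57, 61, 59, 58, 52, 52]  (not all equal)
t=6: [58, 59, 63, 64, 64, 61, 60, 57]  (not all equal)
t=7: [64, 63, 63, 62, 63, 64, 64, 65]  (not all equal)
t=8: [62, 62, 63, 63, 63, 62, 61, 61]  (not all equal)
t=9: [64, 63, 63, 63, 63, 64, 64, 64]  (not all equal)
t=10: [62, 62, 63, 63, 62, 62, 62, 62]  (not all equal)
t=11: [64, 63, 63, 63, 63, 64, 64, 64]  (not all equal)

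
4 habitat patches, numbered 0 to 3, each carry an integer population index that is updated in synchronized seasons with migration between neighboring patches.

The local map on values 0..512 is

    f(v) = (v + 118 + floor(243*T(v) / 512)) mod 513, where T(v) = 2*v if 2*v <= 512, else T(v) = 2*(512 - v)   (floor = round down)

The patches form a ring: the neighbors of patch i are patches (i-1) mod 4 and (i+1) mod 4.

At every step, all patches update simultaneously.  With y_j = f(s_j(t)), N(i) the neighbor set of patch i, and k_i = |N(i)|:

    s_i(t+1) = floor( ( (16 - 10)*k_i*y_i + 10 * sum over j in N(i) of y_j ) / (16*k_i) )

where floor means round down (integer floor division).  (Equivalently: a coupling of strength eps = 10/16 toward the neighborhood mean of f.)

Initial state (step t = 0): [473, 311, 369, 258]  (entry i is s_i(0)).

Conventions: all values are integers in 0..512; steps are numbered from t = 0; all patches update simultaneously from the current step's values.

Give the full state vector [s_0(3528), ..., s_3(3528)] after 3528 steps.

Answer: [326, 326, 326, 326]
Key observation: The state at step 3, [107, 107, 107, 107], reappears at step 5: the system is in a cycle of period 2 from step 3 on.  Therefore the state at step 3528 equals the state at step 3 + ((3528 - 3) mod 2) = 4, which is [326, 326, 326, 326].

Derivation:
t=0: [473, 311, 369, 258]
t=1: [108, 109, 106, 109]
t=2: [329, 327, 327, 327]
t=3: [107, 107, 107, 107]
t=4: [326, 326, 326, 326]
t=5: [107, 107, 107, 107]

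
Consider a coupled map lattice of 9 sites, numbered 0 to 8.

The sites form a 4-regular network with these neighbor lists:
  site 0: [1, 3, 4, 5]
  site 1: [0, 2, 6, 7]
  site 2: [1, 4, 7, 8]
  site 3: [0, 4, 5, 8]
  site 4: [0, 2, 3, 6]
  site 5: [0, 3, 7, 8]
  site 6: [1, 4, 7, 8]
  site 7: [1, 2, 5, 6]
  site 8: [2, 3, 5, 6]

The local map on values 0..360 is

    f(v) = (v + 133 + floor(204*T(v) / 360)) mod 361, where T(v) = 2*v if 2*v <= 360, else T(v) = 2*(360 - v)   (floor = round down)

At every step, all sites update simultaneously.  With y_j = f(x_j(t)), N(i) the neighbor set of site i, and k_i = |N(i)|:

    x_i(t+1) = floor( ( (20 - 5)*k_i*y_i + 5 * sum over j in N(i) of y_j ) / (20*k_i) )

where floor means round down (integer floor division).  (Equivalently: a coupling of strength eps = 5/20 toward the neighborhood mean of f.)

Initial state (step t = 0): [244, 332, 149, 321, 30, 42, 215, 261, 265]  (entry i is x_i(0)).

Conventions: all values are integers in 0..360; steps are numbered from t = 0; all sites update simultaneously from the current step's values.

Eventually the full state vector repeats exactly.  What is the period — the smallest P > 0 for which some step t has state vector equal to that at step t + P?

Simulating step by step:
t=0: [244, 332, 149, 321, 30, 42, 215, 261, 265]
t=1: [153, 134, 105, 147, 180, 202, 152, 146, 145]
t=2: [101, 82, 291, 94, 156, 136, 95, 103, 103]
t=3: [311, 303, 175, 303, 150, 133, 320, 316, 318]
t=4: [130, 139, 140, 130, 103, 75, 134, 132, 132]
t=5: [84, 65, 85, 83, 278, 232, 75, 70, 69]
t=6: [288, 278, 296, 287, 183, 185, 280, 275, 276]
t=7: [142, 141, 141, 142, 151, 151, 142, 143, 143]
t=8: [76, 72, 74, 76, 88, 89, 75, 77, 77]
t=9: [297, 287, 292, 298, 313, 315, 294, 297, 297]
t=10: [139, 140, 140, 139, 138, 138, 139, 140, 139]
t=11: [67, 69, 69, 67, 66, 66, 68, 69, 68]
t=12: [275, 279, 279, 274, 274, 274, 277, 279, 277]
t=13: [142, 142, 142, 143, 142, 142, 142, 142, 142]
t=14: [74, 74, 74, 76, 74, 74, 74, 74, 74]
t=15: [290, 290, 290, 293, 290, 290, 290, 290, 290]
t=16: [140, 141, 141, 140, 140, 140, 141, 141, 140]
t=17: [70, 71, 71, 70, 70, 70, 71, 71, 70]
t=18: [282, 283, 283, 282, 282, 282, 283, 283, 282]
t=19: [142, 142, 142, 142, 142, 142, 142, 142, 142]
t=20: [74, 74, 74, 74, 74, 74, 74, 74, 74]
t=21: [290, 290, 290, 290, 290, 290, 290, 290, 290]
t=22: [141, 141, 141, 141, 141, 141, 141, 141, 141]
t=23: [72, 72, 72, 72, 72, 72, 72, 72, 72]
t=24: [286, 286, 286, 286, 286, 286, 286, 286, 286]
t=25: [141, 141, 141, 141, 141, 141, 141, 141, 141]

Answer: 3
Key observation: The state at step 22, [141, 141, 141, 141, 141, 141, 141, 141, 141], reappears at step 25 — and no state repeats earlier — so the cycle the system enters has period 3.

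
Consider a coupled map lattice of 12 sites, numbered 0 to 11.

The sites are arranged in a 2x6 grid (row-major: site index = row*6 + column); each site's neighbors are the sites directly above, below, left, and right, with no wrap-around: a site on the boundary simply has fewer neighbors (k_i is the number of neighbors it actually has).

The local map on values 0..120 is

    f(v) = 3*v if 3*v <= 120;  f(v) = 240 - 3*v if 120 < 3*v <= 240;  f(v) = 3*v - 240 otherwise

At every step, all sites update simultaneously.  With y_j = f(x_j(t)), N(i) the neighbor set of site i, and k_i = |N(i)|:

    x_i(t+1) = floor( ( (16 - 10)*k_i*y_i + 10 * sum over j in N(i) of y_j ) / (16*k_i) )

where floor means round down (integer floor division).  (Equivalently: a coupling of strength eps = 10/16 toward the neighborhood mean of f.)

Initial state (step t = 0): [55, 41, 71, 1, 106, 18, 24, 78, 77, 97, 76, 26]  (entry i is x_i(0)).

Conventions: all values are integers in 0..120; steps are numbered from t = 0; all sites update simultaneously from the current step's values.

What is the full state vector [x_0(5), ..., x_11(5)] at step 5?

Simulating step by step:
t=0: [55, 41, 71, 1, 106, 18, 24, 78, 77, 97, 76, 26]
t=1: [87, 66, 37, 33, 43, 69, 52, 43, 20, 24, 47, 49]
t=2: [47, 66, 83, 98, 89, 76, 72, 80, 83, 80, 94, 76]
t=3: [57, 38, 25, 27, 32, 16, 39, 15, 5, 21, 23, 21]
t=4: [98, 82, 71, 79, 77, 67, 79, 68, 43, 58, 72, 60]
t=5: [23, 26, 35, 22, 17, 36, 29, 38, 68, 53, 37, 42]

Answer: [23, 26, 35, 22, 17, 36, 29, 38, 68, 53, 37, 42]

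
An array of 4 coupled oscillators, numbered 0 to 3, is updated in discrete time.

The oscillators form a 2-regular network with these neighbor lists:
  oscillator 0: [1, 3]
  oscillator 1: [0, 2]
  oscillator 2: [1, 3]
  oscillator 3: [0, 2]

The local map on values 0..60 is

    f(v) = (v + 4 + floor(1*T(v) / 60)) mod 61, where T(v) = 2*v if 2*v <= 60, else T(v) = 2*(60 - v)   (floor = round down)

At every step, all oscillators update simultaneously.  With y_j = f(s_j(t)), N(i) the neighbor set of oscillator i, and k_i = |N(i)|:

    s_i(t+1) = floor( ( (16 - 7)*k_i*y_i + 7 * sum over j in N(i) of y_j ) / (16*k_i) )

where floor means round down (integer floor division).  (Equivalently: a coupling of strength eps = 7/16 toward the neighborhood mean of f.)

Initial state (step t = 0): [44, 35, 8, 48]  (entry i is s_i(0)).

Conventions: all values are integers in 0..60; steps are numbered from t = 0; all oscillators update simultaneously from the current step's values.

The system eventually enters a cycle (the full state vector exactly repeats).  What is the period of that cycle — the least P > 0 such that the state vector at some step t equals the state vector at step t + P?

Answer: 15
Key observation: The state at step 47, [35, 35, 35, 35], reappears at step 62 — and no state repeats earlier — so the cycle the system enters has period 15.

Derivation:
t=0: [44, 35, 8, 48]
t=1: [46, 35, 26, 42]
t=2: [46, 39, 35, 43]
t=3: [47, 43, 41, 45]
t=4: [49, 47, 46, 48]
t=5: [52, 51, 50, 51]
t=6: [55, 55, 54, 55]
t=7: [59, 58, 58, 58]
t=8: [1, 1, 1, 1]
t=9: [5, 5, 5, 5]
t=10: [9, 9, 9, 9]
t=11: [13, 13, 13, 13]
t=12: [17, 17, 17, 17]
t=13: [21, 21, 21, 21]
t=14: [25, 25, 25, 25]
t=15: [29, 29, 29, 29]
t=16: [33, 33, 33, 33]
t=17: [37, 37, 37, 37]
t=18: [41, 41, 41, 41]
t=19: [45, 45, 45, 45]
t=20: [49, 49, 49, 49]
t=21: [53, 53, 53, 53]
t=22: [57, 57, 57, 57]
t=23: [0, 0, 0, 0]
t=24: [4, 4, 4, 4]
t=25: [8, 8, 8, 8]
t=26: [12, 12, 12, 12]
t=27: [16, 16, 16, 16]
t=28: [20, 20, 20, 20]
t=29: [24, 24, 24, 24]
t=30: [28, 28, 28, 28]
t=31: [32, 32, 32, 32]
t=32: [36, 36, 36, 36]
t=33: [40, 40, 40, 40]
t=34: [44, 44, 44, 44]
t=35: [48, 48, 48, 48]
t=36: [52, 52, 52, 52]
t=37: [56, 56, 56, 56]
t=38: [60, 60, 60, 60]
t=39: [3, 3, 3, 3]
t=40: [7, 7, 7, 7]
t=41: [11, 11, 11, 11]
t=42: [15, 15, 15, 15]
t=43: [19, 19, 19, 19]
t=44: [23, 23, 23, 23]
t=45: [27, 27, 27, 27]
t=46: [31, 31, 31, 31]
t=47: [35, 35, 35, 35]
t=48: [39, 39, 39, 39]
t=49: [43, 43, 43, 43]
t=50: [47, 47, 47, 47]
t=51: [51, 51, 51, 51]
t=52: [55, 55, 55, 55]
t=53: [59, 59, 59, 59]
t=54: [2, 2, 2, 2]
t=55: [6, 6, 6, 6]
t=56: [10, 10, 10, 10]
t=57: [14, 14, 14, 14]
t=58: [18, 18, 18, 18]
t=59: [22, 22, 22, 22]
t=60: [26, 26, 26, 26]
t=61: [30, 30, 30, 30]
t=62: [35, 35, 35, 35]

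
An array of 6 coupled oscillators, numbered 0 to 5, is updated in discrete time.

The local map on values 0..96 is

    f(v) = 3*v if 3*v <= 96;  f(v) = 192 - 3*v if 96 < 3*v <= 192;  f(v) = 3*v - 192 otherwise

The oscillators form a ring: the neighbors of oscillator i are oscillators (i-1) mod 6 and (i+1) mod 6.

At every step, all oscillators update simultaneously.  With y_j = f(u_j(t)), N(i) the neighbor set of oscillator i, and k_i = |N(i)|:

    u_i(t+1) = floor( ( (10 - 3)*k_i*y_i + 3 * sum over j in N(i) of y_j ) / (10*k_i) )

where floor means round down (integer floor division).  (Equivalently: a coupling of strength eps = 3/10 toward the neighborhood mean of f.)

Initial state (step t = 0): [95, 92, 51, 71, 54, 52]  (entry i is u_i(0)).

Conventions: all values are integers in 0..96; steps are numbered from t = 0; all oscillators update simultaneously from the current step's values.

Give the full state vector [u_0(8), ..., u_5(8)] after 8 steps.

Answer: [76, 36, 40, 79, 77, 76]

Derivation:
t=0: [95, 92, 51, 71, 54, 52]
t=1: [83, 78, 43, 25, 29, 43]
t=2: [55, 47, 61, 75, 81, 65]
t=3: [27, 41, 18, 32, 41, 13]
t=4: [72, 68, 62, 85, 68, 49]
t=5: [25, 12, 15, 46, 24, 36]
t=6: [70, 43, 45, 55, 71, 80]
t=7: [29, 55, 53, 30, 25, 39]
t=8: [76, 36, 40, 79, 77, 76]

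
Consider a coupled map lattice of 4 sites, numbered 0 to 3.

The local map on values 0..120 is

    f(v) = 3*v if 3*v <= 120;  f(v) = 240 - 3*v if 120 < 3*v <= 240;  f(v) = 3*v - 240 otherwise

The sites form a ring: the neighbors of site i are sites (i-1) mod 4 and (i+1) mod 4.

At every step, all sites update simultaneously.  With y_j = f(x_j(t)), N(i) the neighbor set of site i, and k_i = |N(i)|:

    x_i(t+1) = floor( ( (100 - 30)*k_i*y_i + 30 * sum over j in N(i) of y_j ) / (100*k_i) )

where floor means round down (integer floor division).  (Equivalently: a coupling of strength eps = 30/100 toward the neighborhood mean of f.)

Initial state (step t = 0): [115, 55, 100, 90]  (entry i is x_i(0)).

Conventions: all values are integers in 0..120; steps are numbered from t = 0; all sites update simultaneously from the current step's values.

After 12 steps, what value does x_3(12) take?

Answer: x_3(12) = 78

Derivation:
t=0: [115, 55, 100, 90]
t=1: [89, 77, 57, 45]
t=2: [36, 20, 65, 87]
t=3: [87, 64, 43, 37]
t=4: [38, 53, 101, 97]
t=5: [99, 83, 63, 62]
t=6: [49, 22, 45, 54]
t=7: [86, 75, 95, 84]
t=8: [16, 19, 35, 17]
t=9: [49, 62, 89, 58]
t=10: [83, 55, 36, 64]
t=11: [24, 70, 94, 51]
t=12: [67, 38, 46, 78]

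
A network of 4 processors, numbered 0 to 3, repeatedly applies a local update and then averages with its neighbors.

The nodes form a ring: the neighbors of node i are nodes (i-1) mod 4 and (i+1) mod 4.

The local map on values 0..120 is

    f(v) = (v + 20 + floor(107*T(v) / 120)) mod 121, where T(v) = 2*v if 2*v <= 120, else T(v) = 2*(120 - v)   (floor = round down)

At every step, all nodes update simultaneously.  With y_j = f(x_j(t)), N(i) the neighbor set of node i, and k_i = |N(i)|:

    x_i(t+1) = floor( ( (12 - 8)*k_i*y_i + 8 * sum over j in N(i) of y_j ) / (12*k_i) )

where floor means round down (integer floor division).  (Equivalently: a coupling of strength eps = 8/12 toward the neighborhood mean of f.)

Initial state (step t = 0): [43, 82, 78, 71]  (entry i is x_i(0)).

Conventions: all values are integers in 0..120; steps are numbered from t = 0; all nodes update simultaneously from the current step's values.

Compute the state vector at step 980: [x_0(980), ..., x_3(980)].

Answer: [100, 100, 100, 100]
Key observation: The state at step 13, [29, 29, 29, 29], reappears at step 20: the system is in a cycle of period 7 from step 13 on.  Therefore the state at step 980 equals the state at step 13 + ((980 - 13) mod 7) = 14, which is [100, 100, 100, 100].

Derivation:
t=0: [43, 82, 78, 71]
t=1: [41, 39, 52, 42]
t=2: [11, 21, 21, 23]
t=3: [70, 68, 80, 70]
t=4: [58, 55, 55, 55]
t=5: [54, 54, 52, 54]
t=6: [49, 47, 47, 47]
t=7: [31, 31, 29, 31]
t=8: [106, 104, 104, 104]
t=9: [30, 30, 31, 30]
t=10: [103, 104, 104, 104]
t=11: [31, 31, 31, 31]
t=12: [106, 106, 106, 106]
t=13: [29, 29, 29, 29]
t=14: [100, 100, 100, 100]
t=15: [34, 34, 34, 34]
t=16: [114, 114, 114, 114]
t=17: [23, 23, 23, 23]
t=18: [84, 84, 84, 84]
t=19: [47, 47, 47, 47]
t=20: [29, 29, 29, 29]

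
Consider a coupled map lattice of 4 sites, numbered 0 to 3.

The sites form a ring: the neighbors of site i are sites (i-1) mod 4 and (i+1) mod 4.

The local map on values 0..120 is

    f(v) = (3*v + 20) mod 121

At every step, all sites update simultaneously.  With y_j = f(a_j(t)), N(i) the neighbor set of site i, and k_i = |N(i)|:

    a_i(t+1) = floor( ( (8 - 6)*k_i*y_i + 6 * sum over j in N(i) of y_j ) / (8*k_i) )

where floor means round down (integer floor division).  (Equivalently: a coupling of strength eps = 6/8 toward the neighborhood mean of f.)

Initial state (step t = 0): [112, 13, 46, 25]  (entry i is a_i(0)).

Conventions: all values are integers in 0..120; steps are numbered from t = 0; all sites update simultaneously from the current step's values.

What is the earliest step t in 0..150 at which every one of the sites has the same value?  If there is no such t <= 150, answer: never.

Simulating step by step:
t=0: [112, 13, 46, 25]  (not all equal)
t=1: [86, 71, 67, 80]  (not all equal)
t=2: [57, 79, 73, 55]  (not all equal)
t=3: [47, 74, 59, 86]  (not all equal)
t=4: [23, 43, 32, 52]  (not all equal)
t=5: [53, 83, 60, 90]  (not all equal)
t=6: [42, 58, 47, 63]  (not all equal)
t=7: [66, 42, 70, 46]  (not all equal)
t=8: [47, 83, 50, 86]  (not all equal)
t=9: [33, 40, 35, 42]  (not all equal)
t=10: [46, 50, 17, 52]  (not all equal)
t=11: [48, 52, 56, 54]  (not all equal)
t=12: [54, 55, 60, 56]  (not all equal)
t=13: [64, 68, 68, 69]  (not all equal)
t=14: [101, 98, 104, 99]  (not all equal)
t=15: [75, 82, 77, 82]  (not all equal)
t=16: [18, 10, 20, 10]  (not all equal)
t=17: [56, 70, 57, 70]  (not all equal)
t=18: [98, 78, 99, 78]  (not all equal)
t=19: [27, 58, 27, 58]  (not all equal)
t=20: [80, 94, 80, 94]  (not all equal)
t=21: [49, 28, 49, 28]  (not all equal)
t=22: [89, 60, 89, 60]  (not all equal)
t=23: [70, 53, 70, 53]  (not all equal)
t=24: [70, 96, 70, 96]  (not all equal)
t=25: [76, 98, 76, 98]  (not all equal)
t=26: [55, 22, 55, 22]  (not all equal)
t=27: [80, 69, 80, 69]  (not all equal)
t=28: [84, 40, 84, 40]  (not all equal)
t=29: [21, 27, 21, 27]  (not all equal)
t=30: [96, 87, 96, 87]  (not all equal)
t=31: [45, 59, 45, 59]  (not all equal)
t=32: [65, 44, 65, 44]  (not all equal)
t=33: [46, 78, 46, 78]  (not all equal)
t=34: [18, 30, 18, 30]  (not all equal)
t=35: [101, 83, 101, 83]  (not all equal)
t=36: [40, 67, 40, 67]  (not all equal)
t=37: [79, 39, 79, 39]  (not all equal)
t=38: [15, 15, 15, 15]  (all equal)

Answer: 38
Key observation: Synchronization is absorbing here: once all sites are equal they stay equal, and step 38 is the first all-equal step.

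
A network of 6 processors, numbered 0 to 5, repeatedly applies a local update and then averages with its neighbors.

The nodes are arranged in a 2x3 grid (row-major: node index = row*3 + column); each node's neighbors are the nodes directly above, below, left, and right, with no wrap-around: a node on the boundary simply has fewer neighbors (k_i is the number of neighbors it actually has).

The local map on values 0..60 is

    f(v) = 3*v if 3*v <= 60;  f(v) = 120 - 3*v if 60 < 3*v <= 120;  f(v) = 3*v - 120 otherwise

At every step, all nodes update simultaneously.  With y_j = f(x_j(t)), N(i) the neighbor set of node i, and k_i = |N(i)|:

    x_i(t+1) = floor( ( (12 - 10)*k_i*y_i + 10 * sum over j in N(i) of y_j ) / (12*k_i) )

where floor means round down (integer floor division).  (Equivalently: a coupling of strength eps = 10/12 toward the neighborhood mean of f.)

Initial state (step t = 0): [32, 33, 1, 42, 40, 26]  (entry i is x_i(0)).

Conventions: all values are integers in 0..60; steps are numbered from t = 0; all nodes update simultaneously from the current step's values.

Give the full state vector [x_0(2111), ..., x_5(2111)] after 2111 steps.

Answer: [44, 28, 44, 28, 44, 28]
Key observation: The state at step 13, [44, 28, 44, 28, 44, 28], reappears at step 15: the system is in a cycle of period 2 from step 13 on.  Therefore the state at step 2111 equals the state at step 13 + ((2111 - 13) mod 2) = 13, which is [44, 28, 44, 28, 44, 28].

Derivation:
t=0: [32, 33, 1, 42, 40, 26]
t=1: [15, 11, 26, 11, 19, 8]
t=2: [35, 45, 30, 48, 34, 45]
t=3: [18, 20, 17, 17, 18, 22]
t=4: [55, 54, 56, 53, 54, 52]
t=5: [41, 44, 40, 42, 39, 43]
t=6: [8, 3, 8, 3, 8, 2]
t=7: [11, 21, 10, 21, 10, 21]
t=8: [53, 35, 52, 35, 52, 34]
t=9: [19, 33, 19, 33, 19, 33]
t=10: [27, 51, 27, 51, 27, 51]
t=11: [34, 38, 34, 38, 34, 38]
t=12: [8, 16, 8, 16, 8, 16]
t=13: [44, 28, 44, 28, 44, 28]
t=14: [32, 16, 32, 16, 32, 16]
t=15: [44, 28, 44, 28, 44, 28]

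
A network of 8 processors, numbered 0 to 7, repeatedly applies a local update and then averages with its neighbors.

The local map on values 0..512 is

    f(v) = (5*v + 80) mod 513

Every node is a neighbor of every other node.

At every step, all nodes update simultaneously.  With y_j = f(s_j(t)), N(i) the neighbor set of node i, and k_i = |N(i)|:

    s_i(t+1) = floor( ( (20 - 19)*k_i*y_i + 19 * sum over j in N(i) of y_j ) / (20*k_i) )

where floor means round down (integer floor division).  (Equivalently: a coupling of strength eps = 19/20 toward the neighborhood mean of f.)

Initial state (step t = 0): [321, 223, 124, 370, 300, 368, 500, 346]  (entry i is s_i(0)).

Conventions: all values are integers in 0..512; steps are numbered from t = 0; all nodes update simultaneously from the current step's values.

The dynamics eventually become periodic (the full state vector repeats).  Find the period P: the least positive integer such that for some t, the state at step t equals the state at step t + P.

Simulating step by step:
t=0: [321, 223, 124, 370, 300, 368, 500, 346]
t=1: [204, 202, 201, 183, 213, 184, 215, 194]
t=2: [188, 189, 190, 153, 184, 153, 184, 193]
t=3: [320, 319, 363, 335, 321, 335, 321, 362]
t=4: [219, 220, 201, 213, 219, 213, 219, 201]
t=5: [117, 116, 124, 119, 117, 119, 117, 124]
t=6: [163, 163, 160, 162, 163, 162, 163, 160]
t=7: [376, 376, 377, 377, 376, 377, 376, 377]
t=8: [423, 423, 423, 423, 423, 423, 423, 423]
t=9: [143, 143, 143, 143, 143, 143, 143, 143]
t=10: [282, 282, 282, 282, 282, 282, 282, 282]
t=11: [464, 464, 464, 464, 464, 464, 464, 464]
t=12: [348, 348, 348, 348, 348, 348, 348, 348]
t=13: [281, 281, 281, 281, 281, 281, 281, 281]
t=14: [459, 459, 459, 459, 459, 459, 459, 459]
t=15: [323, 323, 323, 323, 323, 323, 323, 323]
t=16: [156, 156, 156, 156, 156, 156, 156, 156]
t=17: [347, 347, 347, 347, 347, 347, 347, 347]
t=18: [276, 276, 276, 276, 276, 276, 276, 276]
t=19: [434, 434, 434, 434, 434, 434, 434, 434]
t=20: [198, 198, 198, 198, 198, 198, 198, 198]
t=21: [44, 44, 44, 44, 44, 44, 44, 44]
t=22: [300, 300, 300, 300, 300, 300, 300, 300]
t=23: [41, 41, 41, 41, 41, 41, 41, 41]
t=24: [285, 285, 285, 285, 285, 285, 285, 285]
t=25: [479, 479, 479, 479, 479, 479, 479, 479]
t=26: [423, 423, 423, 423, 423, 423, 423, 423]

Answer: 18
Key observation: The state at step 8, [423, 423, 423, 423, 423, 423, 423, 423], reappears at step 26 — and no state repeats earlier — so the cycle the system enters has period 18.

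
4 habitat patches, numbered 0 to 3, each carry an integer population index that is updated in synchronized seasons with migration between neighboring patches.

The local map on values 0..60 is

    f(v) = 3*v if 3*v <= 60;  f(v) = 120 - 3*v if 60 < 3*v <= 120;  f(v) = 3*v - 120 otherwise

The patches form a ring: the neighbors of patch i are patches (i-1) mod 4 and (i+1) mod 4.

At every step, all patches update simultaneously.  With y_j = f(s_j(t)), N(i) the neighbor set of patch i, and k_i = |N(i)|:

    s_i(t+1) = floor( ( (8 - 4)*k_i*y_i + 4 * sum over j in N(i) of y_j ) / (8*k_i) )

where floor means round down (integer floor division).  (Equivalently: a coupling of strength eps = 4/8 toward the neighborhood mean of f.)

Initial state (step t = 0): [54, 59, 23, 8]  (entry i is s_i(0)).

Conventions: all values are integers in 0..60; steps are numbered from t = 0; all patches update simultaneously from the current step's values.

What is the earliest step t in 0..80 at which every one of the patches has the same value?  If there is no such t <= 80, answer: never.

Answer: never
Key observation: The state at step 8 reappears at step 20 — the system is in a cycle of period 12 from step 8 on.  No step 0..20 is synchronized, and the cycle repeats forever, so no step up to 80 (or ever) has all patches equal.

Derivation:
t=0: [54, 59, 23, 8]  (not all equal)
t=1: [41, 51, 45, 35]  (not all equal)
t=2: [13, 21, 19, 12]  (not all equal)
t=3: [42, 52, 51, 42]  (not all equal)
t=4: [13, 27, 27, 12]  (not all equal)
t=5: [38, 39, 38, 37]  (not all equal)
t=6: [6, 4, 6, 7]  (not all equal)
t=7: [17, 15, 17, 19]  (not all equal)
t=8: [51, 48, 51, 54]  (not all equal)
t=9: [33, 28, 33, 37]  (not all equal)
t=10: [21, 28, 21, 15]  (not all equal)
t=11: [48, 46, 48, 51]  (not all equal)
t=12: [24, 21, 24, 28]  (not all equal)
t=13: [47, 52, 47, 42]  (not all equal)
t=14: [21, 28, 21, 13]  (not all equal)
t=15: [47, 46, 47, 48]  (not all equal)
t=16: [21, 19, 21, 22]  (not all equal)
t=17: [56, 57, 56, 55]  (not all equal)
t=18: [48, 49, 48, 46]  (not all equal)
t=19: [23, 25, 23, 21]  (not all equal)
t=20: [51, 48, 51, 54]  (not all equal)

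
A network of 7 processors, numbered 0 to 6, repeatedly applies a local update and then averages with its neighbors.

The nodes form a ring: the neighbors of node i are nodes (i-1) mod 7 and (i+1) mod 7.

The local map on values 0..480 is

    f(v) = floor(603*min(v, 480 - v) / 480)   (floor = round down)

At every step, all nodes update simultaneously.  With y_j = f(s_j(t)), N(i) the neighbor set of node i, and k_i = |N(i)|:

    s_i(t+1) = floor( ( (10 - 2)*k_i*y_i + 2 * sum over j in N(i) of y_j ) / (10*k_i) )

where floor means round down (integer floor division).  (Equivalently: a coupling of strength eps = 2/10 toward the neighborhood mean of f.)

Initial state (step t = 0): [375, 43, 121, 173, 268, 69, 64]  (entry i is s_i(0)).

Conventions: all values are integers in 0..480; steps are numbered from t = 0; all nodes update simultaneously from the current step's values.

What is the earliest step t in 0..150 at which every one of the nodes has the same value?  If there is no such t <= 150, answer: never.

Simulating step by step:
t=0: [375, 43, 121, 173, 268, 69, 64]  (not all equal)
t=1: [118, 71, 148, 215, 243, 103, 85]  (not all equal)
t=2: [137, 104, 183, 264, 277, 143, 112]  (not all equal)
t=3: [164, 144, 223, 265, 249, 182, 147]  (not all equal)
t=4: [201, 192, 269, 273, 281, 229, 190]  (not all equal)
t=5: [249, 244, 262, 259, 253, 278, 244]  (not all equal)
t=6: [291, 293, 275, 277, 281, 260, 291]  (not all equal)
t=7: [236, 236, 254, 254, 252, 269, 240]  (not all equal)
t=8: [296, 294, 284, 283, 283, 270, 296]  (not all equal)
t=9: [231, 234, 244, 246, 248, 258, 234]  (not all equal)
t=10: [290, 293, 295, 293, 289, 280, 291]  (not all equal)
t=11: [237, 234, 232, 234, 239, 248, 238]  (not all equal)
t=12: [296, 293, 291, 293, 298, 292, 297]  (not all equal)
t=13: [231, 234, 236, 233, 229, 234, 229]  (not all equal)
t=14: [290, 293, 295, 291, 288, 291, 287]  (not all equal)
t=15: [238, 234, 232, 236, 240, 237, 241]  (not all equal)
t=16: [297, 293, 291, 296, 300, 297, 299]  (not all equal)
t=17: [229, 233, 236, 231, 226, 228, 227]  (not all equal)
t=18: [287, 291, 295, 289, 284, 285, 285]  (not all equal)
t=19: [241, 237, 233, 239, 245, 244, 243]  (not all equal)
t=20: [299, 296, 293, 298, 295, 296, 297]  (not all equal)
t=21: [227, 230, 233, 229, 231, 230, 229]  (not all equal)
t=22: [285, 288, 291, 287, 289, 288, 286]  (not all equal)
t=23: [243, 240, 237, 241, 239, 241, 242]  (not all equal)
t=24: [297, 300, 297, 299, 300, 299, 298]  (not all equal)
t=25: [228, 226, 228, 227, 226, 227, 228]  (not all equal)
t=26: [285, 283, 285, 284, 283, 284, 285]  (not all equal)
t=27: [244, 246, 244, 245, 246, 245, 244]  (not all equal)
t=28: [295, 293, 295, 294, 293, 294, 295]  (not all equal)
t=29: [232, 233, 232, 233, 233, 233, 232]  (not all equal)
t=30: [291, 291, 291, 291, 292, 291, 291]  (not all equal)
t=31: [237, 237, 237, 236, 236, 236, 237]  (not all equal)
t=32: [297, 297, 296, 296, 296, 296, 296]  (not all equal)
t=33: [229, 229, 230, 231, 231, 231, 230]  (not all equal)
t=34: [287, 287, 288, 289, 290, 289, 288]  (not all equal)
t=35: [241, 241, 240, 239, 238, 239, 240]  (not all equal)
t=36: [300, 300, 300, 299, 298, 299, 300]  (not all equal)
t=37: [226, 226, 226, 227, 227, 227, 226]  (not all equal)
t=38: [283, 283, 283, 284, 285, 284, 283]  (not all equal)
t=39: [247, 247, 246, 245, 244, 245, 246]  (not all equal)
t=40: [292, 292, 293, 294, 295, 294, 293]  (not all equal)
t=41: [235, 235, 234, 233, 232, 233, 234]  (not all equal)
t=42: [294, 294, 293, 292, 291, 292, 293]  (not all equal)
t=43: [233, 233, 234, 235, 236, 235, 234]  (not all equal)
t=44: [292, 292, 293, 294, 295, 294, 293]  (not all equal)

Answer: never
Key observation: The state at step 40 reappears at step 44 — the system is in a cycle of period 4 from step 40 on.  No step 0..44 is synchronized, and the cycle repeats forever, so no step up to 150 (or ever) has all nodes equal.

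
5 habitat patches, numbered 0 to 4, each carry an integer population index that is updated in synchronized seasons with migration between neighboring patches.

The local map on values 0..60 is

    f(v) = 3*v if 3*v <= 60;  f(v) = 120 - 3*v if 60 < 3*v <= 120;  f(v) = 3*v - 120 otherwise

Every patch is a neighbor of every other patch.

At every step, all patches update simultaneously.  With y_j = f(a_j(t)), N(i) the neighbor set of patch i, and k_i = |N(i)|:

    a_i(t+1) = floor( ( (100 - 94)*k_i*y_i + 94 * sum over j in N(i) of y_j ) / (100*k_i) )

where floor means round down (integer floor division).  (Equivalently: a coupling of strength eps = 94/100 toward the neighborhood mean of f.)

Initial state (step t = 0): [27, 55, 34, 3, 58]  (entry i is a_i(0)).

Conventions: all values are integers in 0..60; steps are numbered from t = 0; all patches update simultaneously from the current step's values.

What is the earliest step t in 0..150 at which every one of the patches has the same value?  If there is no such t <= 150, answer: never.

Answer: never
Key observation: The state at step 10 reappears at step 17 — the system is in a cycle of period 7 from step 10 on.  No step 0..17 is synchronized, and the cycle repeats forever, so no step up to 150 (or ever) has all patches equal.

Derivation:
t=0: [27, 55, 34, 3, 58]  (not all equal)
t=1: [31, 30, 35, 37, 29]  (not all equal)
t=2: [22, 21, 24, 25, 21]  (not all equal)
t=3: [51, 51, 52, 53, 51]  (not all equal)
t=4: [35, 35, 34, 34, 35]  (not all equal)
t=5: [16, 16, 15, 15, 16]  (not all equal)
t=6: [46, 46, 47, 47, 46]  (not all equal)
t=7: [19, 19, 18, 18, 19]  (not all equal)
t=8: [55, 55, 56, 56, 55]  (not all equal)
t=9: [46, 46, 45, 45, 46]  (not all equal)
t=10: [16, 16, 17, 17, 16]  (not all equal)
t=11: [49, 49, 48, 48, 49]  (not all equal)
t=12: [25, 25, 26, 26, 25]  (not all equal)
t=13: [43, 43, 44, 44, 43]  (not all equal)
t=14: [10, 10, 9, 9, 10]  (not all equal)
t=15: [28, 28, 29, 29, 28]  (not all equal)
t=16: [34, 34, 35, 35, 34]  (not all equal)
t=17: [16, 16, 17, 17, 16]  (not all equal)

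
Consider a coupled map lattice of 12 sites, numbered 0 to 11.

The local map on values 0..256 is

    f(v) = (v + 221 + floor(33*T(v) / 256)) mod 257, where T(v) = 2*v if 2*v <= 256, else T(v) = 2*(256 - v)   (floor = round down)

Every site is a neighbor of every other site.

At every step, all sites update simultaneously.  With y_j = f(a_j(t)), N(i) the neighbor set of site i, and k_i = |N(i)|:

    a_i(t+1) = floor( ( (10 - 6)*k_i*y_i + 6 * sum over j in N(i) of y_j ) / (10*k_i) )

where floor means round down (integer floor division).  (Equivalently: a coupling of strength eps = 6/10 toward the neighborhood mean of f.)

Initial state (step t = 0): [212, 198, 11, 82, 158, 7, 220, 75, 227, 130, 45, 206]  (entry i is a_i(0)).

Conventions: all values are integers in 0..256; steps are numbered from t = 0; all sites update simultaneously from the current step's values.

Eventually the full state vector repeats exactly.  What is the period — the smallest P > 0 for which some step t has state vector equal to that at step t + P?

Answer: 18
Key observation: The state at step 6, [118, 118, 118, 118, 118, 118, 118, 118, 118, 118, 118, 118], reappears at step 24 — and no state repeats earlier — so the cycle the system enters has period 18.

Derivation:
t=0: [212, 198, 11, 82, 158, 7, 220, 75, 227, 130, 45, 206]
t=1: [163, 159, 179, 122, 149, 178, 165, 119, 167, 142, 106, 161]
t=2: [143, 142, 147, 131, 139, 147, 144, 130, 144, 138, 125, 143]
t=3: [134, 133, 135, 130, 133, 135, 134, 130, 134, 132, 128, 134]
t=4: [128, 128, 128, 127, 128, 128, 128, 127, 128, 127, 126, 128]
t=5: [124, 124, 124, 123, 124, 124, 124, 123, 124, 123, 123, 124]
t=6: [118, 118, 118, 118, 118, 118, 118, 118, 118, 118, 118, 118]
t=7: [112, 112, 112, 112, 112, 112, 112, 112, 112, 112, 112, 112]
t=8: [104, 104, 104, 104, 104, 104, 104, 104, 104, 104, 104, 104]
t=9: [94, 94, 94, 94, 94, 94, 94, 94, 94, 94, 94, 94]
t=10: [82, 82, 82, 82, 82, 82, 82, 82, 82, 82, 82, 82]
t=11: [67, 67, 67, 67, 67, 67, 67, 67, 67, 67, 67, 67]
t=12: [48, 48, 48, 48, 48, 48, 48, 48, 48, 48, 48, 48]
t=13: [24, 24, 24, 24, 24, 24, 24, 24, 24, 24, 24, 24]
t=14: [251, 251, 251, 251, 251, 251, 251, 251, 251, 251, 251, 251]
t=15: [216, 216, 216, 216, 216, 216, 216, 216, 216, 216, 216, 216]
t=16: [190, 190, 190, 190, 190, 190, 190, 190, 190, 190, 190, 190]
t=17: [171, 171, 171, 171, 171, 171, 171, 171, 171, 171, 171, 171]
t=18: [156, 156, 156, 156, 156, 156, 156, 156, 156, 156, 156, 156]
t=19: [145, 145, 145, 145, 145, 145, 145, 145, 145, 145, 145, 145]
t=20: [137, 137, 137, 137, 137, 137, 137, 137, 137, 137, 137, 137]
t=21: [131, 131, 131, 131, 131, 131, 131, 131, 131, 131, 131, 131]
t=22: [127, 127, 127, 127, 127, 127, 127, 127, 127, 127, 127, 127]
t=23: [123, 123, 123, 123, 123, 123, 123, 123, 123, 123, 123, 123]
t=24: [118, 118, 118, 118, 118, 118, 118, 118, 118, 118, 118, 118]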